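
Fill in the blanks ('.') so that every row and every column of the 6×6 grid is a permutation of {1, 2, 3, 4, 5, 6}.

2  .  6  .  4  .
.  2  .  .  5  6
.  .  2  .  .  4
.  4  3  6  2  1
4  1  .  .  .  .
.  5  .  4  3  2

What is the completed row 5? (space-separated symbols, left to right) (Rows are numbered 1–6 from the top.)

4 1 5 2 6 3

At row 1, column 2: row 1 has {2,4,6}; column 2 has {1,2,4,5}; that leaves 3.
At row 1, column 6: row 1 has {2,3,4,6}; column 6 has {1,2,4,6}; that leaves 5.
At row 3, column 2: row 3 has {2,4}; column 2 has {1,2,3,4,5}; that leaves 6.
At row 3, column 5: row 3 has {2,4,6}; column 5 has {2,3,4,5}; that leaves 1.
At row 4, column 1: row 4 has {1,2,3,4,6}; column 1 has {2,4}; that leaves 5.
At row 5, column 3: row 5 has {1,4}; column 3 has {2,3,6}; that leaves 5.
At row 5, column 5: row 5 has {1,4,5}; column 5 has {1,2,3,4,5}; that leaves 6.
At row 5, column 6: row 5 has {1,4,5,6}; column 6 has {1,2,4,5,6}; that leaves 3.
At row 6, column 3: row 6 has {2,3,4,5}; column 3 has {2,3,5,6}; that leaves 1.
At row 1, column 4: row 1 has {2,3,4,5,6}; column 4 has {4,6}; that leaves 1.
At row 2, column 3: row 2 has {2,5,6}; column 3 has {1,2,3,5,6}; that leaves 4.
At row 2, column 4: row 2 has {2,4,5,6}; column 4 has {1,4,6}; that leaves 3.
At row 3, column 1: row 3 has {1,2,4,6}; column 1 has {2,4,5}; that leaves 3.
At row 3, column 4: row 3 has {1,2,3,4,6}; column 4 has {1,3,4,6}; that leaves 5.
At row 5, column 4: row 5 has {1,3,4,5,6}; column 4 has {1,3,4,5,6}; that leaves 2.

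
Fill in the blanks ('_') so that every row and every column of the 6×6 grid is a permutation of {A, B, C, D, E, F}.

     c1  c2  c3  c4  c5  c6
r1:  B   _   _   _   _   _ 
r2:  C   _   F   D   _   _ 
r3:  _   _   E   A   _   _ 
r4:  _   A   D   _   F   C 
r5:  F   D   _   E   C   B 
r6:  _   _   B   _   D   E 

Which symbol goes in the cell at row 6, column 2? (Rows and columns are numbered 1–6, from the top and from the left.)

F

(r2,c6) = A
(r3,c1) = D
(r3,c5) = B
(r3,c6) = F
(r4,c1) = E
(r4,c4) = B
(r5,c3) = A
(r6,c1) = A
(r1,c3) = C
(r1,c4) = F
(r1,c6) = D
(r2,c5) = E
(r3,c2) = C
(r6,c2) = F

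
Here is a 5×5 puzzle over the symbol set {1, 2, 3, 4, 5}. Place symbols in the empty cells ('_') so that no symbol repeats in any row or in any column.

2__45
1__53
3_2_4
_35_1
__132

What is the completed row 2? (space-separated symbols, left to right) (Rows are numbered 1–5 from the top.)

1 2 4 5 3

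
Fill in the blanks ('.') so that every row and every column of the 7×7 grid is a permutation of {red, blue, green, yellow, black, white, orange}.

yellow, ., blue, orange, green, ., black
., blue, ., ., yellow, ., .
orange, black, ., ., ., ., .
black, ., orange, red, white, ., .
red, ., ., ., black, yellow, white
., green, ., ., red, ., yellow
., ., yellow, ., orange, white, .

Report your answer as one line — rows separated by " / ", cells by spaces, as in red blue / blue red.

(r1,c6): row 1 has {blue,green,yellow,black,orange}; column 6 has {yellow,white}, so it must be red.
(r3,c5): row 3 has {black,orange}; column 5 has {red,green,yellow,black,white,orange}, so it must be blue.
(r3,c6): row 3 has {blue,black,orange}; column 6 has {red,yellow,white}, so it must be green.
(r3,c7): row 3 has {blue,green,black,orange}; column 7 has {yellow,black,white}, so it must be red.
(r4,c2): row 4 has {red,black,white,orange}; column 2 has {blue,green,black}, so it must be yellow.
(r4,c6): row 4 has {red,yellow,black,white,orange}; column 6 has {red,green,yellow,white}, so it must be blue.
(r4,c7): row 4 has {red,blue,yellow,black,white,orange}; column 7 has {red,yellow,black,white}, so it must be green.
(r5,c2): row 5 has {red,yellow,black,white}; column 2 has {blue,green,yellow,black}, so it must be orange.
(r5,c3): row 5 has {red,yellow,black,white,orange}; column 3 has {blue,yellow,orange}, so it must be green.
(r5,c4): row 5 has {red,green,yellow,black,white,orange}; column 4 has {red,orange}, so it must be blue.
(r7,c2): row 7 has {yellow,white,orange}; column 2 has {blue,green,yellow,black,orange}, so it must be red.
(r7,c7): row 7 has {red,yellow,white,orange}; column 7 has {red,green,yellow,black,white}, so it must be blue.
(r1,c2): row 1 has {red,blue,green,yellow,black,orange}; column 2 has {red,blue,green,yellow,black,orange}, so it must be white.
(r2,c7): row 2 has {blue,yellow}; column 7 has {red,blue,green,yellow,black,white}, so it must be orange.
(r3,c3): row 3 has {red,blue,green,black,orange}; column 3 has {blue,green,yellow,orange}, so it must be white.
(r3,c4): row 3 has {red,blue,green,black,white,orange}; column 4 has {red,blue,orange}, so it must be yellow.
(r6,c3): row 6 has {red,green,yellow}; column 3 has {blue,green,yellow,white,orange}, so it must be black.
(r6,c4): row 6 has {red,green,yellow,black}; column 4 has {red,blue,yellow,orange}, so it must be white.
(r6,c6): row 6 has {red,green,yellow,black,white}; column 6 has {red,blue,green,yellow,white}, so it must be orange.
(r7,c1): row 7 has {red,blue,yellow,white,orange}; column 1 has {red,yellow,black,orange}, so it must be green.
(r7,c4): row 7 has {red,blue,green,yellow,white,orange}; column 4 has {red,blue,yellow,white,orange}, so it must be black.
(r2,c1): row 2 has {blue,yellow,orange}; column 1 has {red,green,yellow,black,orange}, so it must be white.
(r2,c3): row 2 has {blue,yellow,white,orange}; column 3 has {blue,green,yellow,black,white,orange}, so it must be red.
(r2,c4): row 2 has {red,blue,yellow,white,orange}; column 4 has {red,blue,yellow,black,white,orange}, so it must be green.
(r2,c6): row 2 has {red,blue,green,yellow,white,orange}; column 6 has {red,blue,green,yellow,white,orange}, so it must be black.
(r6,c1): row 6 has {red,green,yellow,black,white,orange}; column 1 has {red,green,yellow,black,white,orange}, so it must be blue.

yellow white blue orange green red black / white blue red green yellow black orange / orange black white yellow blue green red / black yellow orange red white blue green / red orange green blue black yellow white / blue green black white red orange yellow / green red yellow black orange white blue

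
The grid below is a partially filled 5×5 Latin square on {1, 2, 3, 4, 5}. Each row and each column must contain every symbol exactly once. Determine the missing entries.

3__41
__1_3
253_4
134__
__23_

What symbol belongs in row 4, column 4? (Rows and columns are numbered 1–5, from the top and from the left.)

5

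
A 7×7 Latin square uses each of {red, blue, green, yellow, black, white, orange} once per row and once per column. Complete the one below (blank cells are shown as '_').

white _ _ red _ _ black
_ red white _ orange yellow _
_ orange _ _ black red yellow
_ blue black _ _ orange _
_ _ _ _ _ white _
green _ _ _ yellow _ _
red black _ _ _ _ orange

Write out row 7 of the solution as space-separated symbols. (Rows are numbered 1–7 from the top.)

red black blue yellow white green orange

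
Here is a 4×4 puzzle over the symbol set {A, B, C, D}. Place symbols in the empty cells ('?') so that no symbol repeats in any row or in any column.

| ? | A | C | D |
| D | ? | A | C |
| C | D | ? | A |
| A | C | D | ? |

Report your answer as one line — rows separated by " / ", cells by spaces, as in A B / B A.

B A C D / D B A C / C D B A / A C D B

(r1,c1) = B
(r2,c2) = B
(r3,c3) = B
(r4,c4) = B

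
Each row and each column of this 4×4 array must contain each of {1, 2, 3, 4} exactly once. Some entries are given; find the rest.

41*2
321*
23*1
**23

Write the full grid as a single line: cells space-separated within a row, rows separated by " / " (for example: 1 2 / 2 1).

4 1 3 2 / 3 2 1 4 / 2 3 4 1 / 1 4 2 3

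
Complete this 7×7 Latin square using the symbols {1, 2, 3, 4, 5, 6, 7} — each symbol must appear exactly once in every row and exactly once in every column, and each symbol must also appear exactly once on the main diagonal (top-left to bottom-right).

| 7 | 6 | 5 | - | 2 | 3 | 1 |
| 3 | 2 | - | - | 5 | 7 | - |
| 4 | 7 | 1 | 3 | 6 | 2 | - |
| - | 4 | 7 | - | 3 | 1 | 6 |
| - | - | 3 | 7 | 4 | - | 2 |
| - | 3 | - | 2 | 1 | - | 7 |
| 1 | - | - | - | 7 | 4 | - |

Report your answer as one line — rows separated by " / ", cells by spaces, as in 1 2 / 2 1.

7 6 5 4 2 3 1 / 3 2 6 1 5 7 4 / 4 7 1 3 6 2 5 / 2 4 7 5 3 1 6 / 6 1 3 7 4 5 2 / 5 3 4 2 1 6 7 / 1 5 2 6 7 4 3

Cell (r1,c4): row 1 has {1,2,3,5,6,7}; column 4 has {2,3,7} → 4.
Cell (r2,c7): row 2 has {2,3,5,7}; column 7 has {1,2,6,7} → 4.
Cell (r3,c7): row 3 has {1,2,3,4,6,7}; column 7 has {1,2,4,6,7} → 5.
Cell (r4,c4): row 4 has {1,3,4,6,7}; column 4 has {2,3,4,7}; the diagonal has {1,2,4,7} → 5.
Cell (r6,c6): row 6 has {1,2,3,7}; column 6 has {1,2,3,4,7}; the diagonal has {1,2,4,5,7} → 6.
Cell (r7,c2): row 7 has {1,4,7}; column 2 has {2,3,4,6,7} → 5.
Cell (r7,c4): row 7 has {1,4,5,7}; column 4 has {2,3,4,5,7} → 6.
Cell (r7,c7): row 7 has {1,4,5,6,7}; column 7 has {1,2,4,5,6,7}; the diagonal has {1,2,4,5,6,7} → 3.
Cell (r2,c3): row 2 has {2,3,4,5,7}; column 3 has {1,3,5,7} → 6.
Cell (r2,c4): row 2 has {2,3,4,5,6,7}; column 4 has {2,3,4,5,6,7} → 1.
Cell (r4,c1): row 4 has {1,3,4,5,6,7}; column 1 has {1,3,4,7} → 2.
Cell (r5,c2): row 5 has {2,3,4,7}; column 2 has {2,3,4,5,6,7} → 1.
Cell (r5,c6): row 5 has {1,2,3,4,7}; column 6 has {1,2,3,4,6,7} → 5.
Cell (r6,c1): row 6 has {1,2,3,6,7}; column 1 has {1,2,3,4,7} → 5.
Cell (r6,c3): row 6 has {1,2,3,5,6,7}; column 3 has {1,3,5,6,7} → 4.
Cell (r7,c3): row 7 has {1,3,4,5,6,7}; column 3 has {1,3,4,5,6,7} → 2.
Cell (r5,c1): row 5 has {1,2,3,4,5,7}; column 1 has {1,2,3,4,5,7} → 6.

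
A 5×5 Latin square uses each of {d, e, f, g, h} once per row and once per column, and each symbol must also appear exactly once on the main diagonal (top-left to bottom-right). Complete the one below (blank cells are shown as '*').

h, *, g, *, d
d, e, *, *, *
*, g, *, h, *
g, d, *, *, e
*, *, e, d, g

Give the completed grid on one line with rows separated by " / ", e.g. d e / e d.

h f g e d / d e f g h / e g d h f / g d h f e / f h e d g

(r1,c2) = f
(r1,c4) = e
(r3,c5) = f
(r4,c4) = f
(r5,c1) = f
(r5,c2) = h
(r2,c4) = g
(r2,c5) = h
(r3,c1) = e
(r3,c3) = d
(r4,c3) = h
(r2,c3) = f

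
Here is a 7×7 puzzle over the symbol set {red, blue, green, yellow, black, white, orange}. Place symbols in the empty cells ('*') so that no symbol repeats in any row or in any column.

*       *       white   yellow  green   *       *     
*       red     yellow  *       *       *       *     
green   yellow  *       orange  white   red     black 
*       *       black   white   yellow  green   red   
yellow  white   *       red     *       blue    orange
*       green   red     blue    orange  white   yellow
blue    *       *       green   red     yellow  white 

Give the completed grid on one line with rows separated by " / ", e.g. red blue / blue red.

red orange white yellow green black blue / white red yellow black blue orange green / green yellow blue orange white red black / orange blue black white yellow green red / yellow white green red black blue orange / black green red blue orange white yellow / blue black orange green red yellow white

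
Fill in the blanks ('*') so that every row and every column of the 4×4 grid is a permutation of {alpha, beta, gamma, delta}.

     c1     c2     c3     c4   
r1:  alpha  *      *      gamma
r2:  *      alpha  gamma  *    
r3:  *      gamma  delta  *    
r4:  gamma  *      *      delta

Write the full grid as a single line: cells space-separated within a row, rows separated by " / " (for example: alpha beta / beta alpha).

(r1,c3) = beta
(r2,c4) = beta
(r3,c1) = beta
(r3,c4) = alpha
(r4,c2) = beta
(r4,c3) = alpha
(r1,c2) = delta
(r2,c1) = delta

alpha delta beta gamma / delta alpha gamma beta / beta gamma delta alpha / gamma beta alpha delta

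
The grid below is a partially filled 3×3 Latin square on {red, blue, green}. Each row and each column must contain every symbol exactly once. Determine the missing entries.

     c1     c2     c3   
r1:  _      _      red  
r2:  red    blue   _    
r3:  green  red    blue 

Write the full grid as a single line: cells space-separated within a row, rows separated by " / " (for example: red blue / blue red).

(r1,c1) = blue
(r1,c2) = green
(r2,c3) = green

blue green red / red blue green / green red blue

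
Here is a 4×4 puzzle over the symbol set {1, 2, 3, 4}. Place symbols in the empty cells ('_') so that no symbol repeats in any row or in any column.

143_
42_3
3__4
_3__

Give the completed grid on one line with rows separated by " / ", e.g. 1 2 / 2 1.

1 4 3 2 / 4 2 1 3 / 3 1 2 4 / 2 3 4 1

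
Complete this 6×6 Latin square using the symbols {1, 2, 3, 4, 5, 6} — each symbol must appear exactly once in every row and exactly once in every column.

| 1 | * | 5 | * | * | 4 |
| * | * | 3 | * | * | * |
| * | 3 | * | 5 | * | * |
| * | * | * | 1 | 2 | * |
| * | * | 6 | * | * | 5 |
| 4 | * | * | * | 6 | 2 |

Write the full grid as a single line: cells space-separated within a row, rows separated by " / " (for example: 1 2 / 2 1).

1 2 5 6 3 4 / 2 1 3 4 5 6 / 6 3 2 5 4 1 / 5 6 4 1 2 3 / 3 4 6 2 1 5 / 4 5 1 3 6 2

At row 1, column 5: row 1 has {1,4,5}; column 5 has {2,6}; that leaves 3.
At row 4, column 3: row 4 has {1,2}; column 3 has {3,5,6}; that leaves 4.
At row 6, column 3: row 6 has {2,4,6}; column 3 has {3,4,5,6}; that leaves 1.
At row 6, column 4: row 6 has {1,2,4,6}; column 4 has {1,5}; that leaves 3.
At row 3, column 3: row 3 has {3,5}; column 3 has {1,3,4,5,6}; that leaves 2.
At row 6, column 2: row 6 has {1,2,3,4,6}; column 2 has {3}; that leaves 5.
At row 3, column 1: row 3 has {2,3,5}; column 1 has {1,4}; that leaves 6.
At row 3, column 6: row 3 has {2,3,5,6}; column 6 has {2,4,5}; that leaves 1.
At row 4, column 2: row 4 has {1,2,4}; column 2 has {3,5}; that leaves 6.
At row 4, column 6: row 4 has {1,2,4,6}; column 6 has {1,2,4,5}; that leaves 3.
At row 1, column 2: row 1 has {1,3,4,5}; column 2 has {3,5,6}; that leaves 2.
At row 1, column 4: row 1 has {1,2,3,4,5}; column 4 has {1,3,5}; that leaves 6.
At row 2, column 6: row 2 has {3}; column 6 has {1,2,3,4,5}; that leaves 6.
At row 3, column 5: row 3 has {1,2,3,5,6}; column 5 has {2,3,6}; that leaves 4.
At row 4, column 1: row 4 has {1,2,3,4,6}; column 1 has {1,4,6}; that leaves 5.
At row 5, column 5: row 5 has {5,6}; column 5 has {2,3,4,6}; that leaves 1.
At row 2, column 1: row 2 has {3,6}; column 1 has {1,4,5,6}; that leaves 2.
At row 2, column 4: row 2 has {2,3,6}; column 4 has {1,3,5,6}; that leaves 4.
At row 2, column 5: row 2 has {2,3,4,6}; column 5 has {1,2,3,4,6}; that leaves 5.
At row 5, column 1: row 5 has {1,5,6}; column 1 has {1,2,4,5,6}; that leaves 3.
At row 5, column 2: row 5 has {1,3,5,6}; column 2 has {2,3,5,6}; that leaves 4.
At row 5, column 4: row 5 has {1,3,4,5,6}; column 4 has {1,3,4,5,6}; that leaves 2.
At row 2, column 2: row 2 has {2,3,4,5,6}; column 2 has {2,3,4,5,6}; that leaves 1.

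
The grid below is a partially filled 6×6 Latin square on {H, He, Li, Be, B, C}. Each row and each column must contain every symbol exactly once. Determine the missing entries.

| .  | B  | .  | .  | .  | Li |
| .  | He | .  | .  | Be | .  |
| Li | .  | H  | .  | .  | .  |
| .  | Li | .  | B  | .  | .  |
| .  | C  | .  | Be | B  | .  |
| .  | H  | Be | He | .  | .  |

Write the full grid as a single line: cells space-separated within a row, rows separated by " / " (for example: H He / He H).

(r3,c2) = Be
(r3,c4) = C
(r3,c5) = He
(r3,c6) = B
(r6,c6) = C
(r1,c4) = H
(r1,c5) = C
(r2,c4) = Li
(r2,c6) = H
(r4,c5) = H
(r5,c6) = He
(r6,c1) = B
(r6,c5) = Li
(r1,c3) = He
(r2,c1) = C
(r2,c3) = B
(r4,c3) = C
(r4,c6) = Be
(r5,c1) = H
(r5,c3) = Li
(r1,c1) = Be
(r4,c1) = He

Be B He H C Li / C He B Li Be H / Li Be H C He B / He Li C B H Be / H C Li Be B He / B H Be He Li C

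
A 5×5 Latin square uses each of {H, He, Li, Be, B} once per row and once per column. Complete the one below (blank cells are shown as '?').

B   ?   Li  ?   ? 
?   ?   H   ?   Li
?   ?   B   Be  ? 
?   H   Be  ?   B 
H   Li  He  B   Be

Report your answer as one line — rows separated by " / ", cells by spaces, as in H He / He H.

row 2 has {H,Li}; column 4 has {Be,B} — only He is left for (r2,c4).
row 3 has {Be,B}; column 2 has {H,Li} — only He is left for (r3,c2).
row 3 has {He,Be,B}; column 5 has {Li,Be,B} — only H is left for (r3,c5).
row 4 has {H,Be,B}; column 4 has {He,Be,B} — only Li is left for (r4,c4).
row 1 has {Li,B}; column 2 has {H,He,Li} — only Be is left for (r1,c2).
row 1 has {Li,Be,B}; column 4 has {He,Li,Be,B} — only H is left for (r1,c4).
row 1 has {H,Li,Be,B}; column 5 has {H,Li,Be,B} — only He is left for (r1,c5).
row 2 has {H,He,Li}; column 1 has {H,B} — only Be is left for (r2,c1).
row 2 has {H,He,Li,Be}; column 2 has {H,He,Li,Be} — only B is left for (r2,c2).
row 3 has {H,He,Be,B}; column 1 has {H,Be,B} — only Li is left for (r3,c1).
row 4 has {H,Li,Be,B}; column 1 has {H,Li,Be,B} — only He is left for (r4,c1).

B Be Li H He / Be B H He Li / Li He B Be H / He H Be Li B / H Li He B Be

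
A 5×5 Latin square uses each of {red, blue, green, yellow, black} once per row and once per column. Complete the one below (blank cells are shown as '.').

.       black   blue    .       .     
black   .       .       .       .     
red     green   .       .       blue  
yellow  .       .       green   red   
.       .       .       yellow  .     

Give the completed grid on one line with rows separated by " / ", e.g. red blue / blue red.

(r1,c1) = green
(r1,c4) = red
(r1,c5) = yellow
(r2,c4) = blue
(r2,c5) = green
(r3,c4) = black
(r4,c2) = blue
(r4,c3) = black
(r5,c1) = blue
(r5,c2) = red
(r5,c3) = green
(r5,c5) = black
(r2,c2) = yellow
(r2,c3) = red
(r3,c3) = yellow

green black blue red yellow / black yellow red blue green / red green yellow black blue / yellow blue black green red / blue red green yellow black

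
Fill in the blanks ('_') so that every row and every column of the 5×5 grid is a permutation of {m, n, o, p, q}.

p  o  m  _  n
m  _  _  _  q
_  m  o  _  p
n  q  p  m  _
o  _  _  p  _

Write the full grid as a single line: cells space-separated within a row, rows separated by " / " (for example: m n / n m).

p o m q n / m p n o q / q m o n p / n q p m o / o n q p m

(r1,c4) = q
(r2,c3) = n
(r2,c4) = o
(r3,c1) = q
(r3,c4) = n
(r4,c5) = o
(r5,c2) = n
(r5,c3) = q
(r5,c5) = m
(r2,c2) = p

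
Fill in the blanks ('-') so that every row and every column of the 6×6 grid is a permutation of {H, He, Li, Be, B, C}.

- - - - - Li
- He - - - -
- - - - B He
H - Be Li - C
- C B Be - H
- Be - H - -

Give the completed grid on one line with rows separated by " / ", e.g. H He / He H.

Cell (r3,c4): row 3 has {He,B}; column 4 has {H,Li,Be} → C.
Cell (r4,c2): row 4 has {H,Li,Be,C}; column 2 has {He,Be,C} → B.
Cell (r4,c5): row 4 has {H,Li,Be,B,C}; column 5 has {B} → He.
Cell (r5,c5): row 5 has {H,Be,B,C}; column 5 has {He,B} → Li.
Cell (r6,c5): row 6 has {H,Be}; column 5 has {He,Li,B} → C.
Cell (r6,c6): row 6 has {H,Be,C}; column 6 has {H,He,Li,C} → B.
Cell (r1,c2): row 1 has {Li}; column 2 has {He,Be,B,C} → H.
Cell (r1,c5): row 1 has {H,Li}; column 5 has {He,Li,B,C} → Be.
Cell (r2,c4): row 2 has {He}; column 4 has {H,Li,Be,C} → B.
Cell (r2,c5): row 2 has {He,B}; column 5 has {He,Li,Be,B,C} → H.
Cell (r2,c6): row 2 has {H,He,B}; column 6 has {H,He,Li,B,C} → Be.
Cell (r3,c2): row 3 has {He,B,C}; column 2 has {H,He,Be,B,C} → Li.
Cell (r3,c3): row 3 has {He,Li,B,C}; column 3 has {Be,B} → H.
Cell (r5,c1): row 5 has {H,Li,Be,B,C}; column 1 has {H} → He.
Cell (r6,c1): row 6 has {H,Be,B,C}; column 1 has {H,He} → Li.
Cell (r6,c3): row 6 has {H,Li,Be,B,C}; column 3 has {H,Be,B} → He.
Cell (r1,c3): row 1 has {H,Li,Be}; column 3 has {H,He,Be,B} → C.
Cell (r1,c4): row 1 has {H,Li,Be,C}; column 4 has {H,Li,Be,B,C} → He.
Cell (r2,c1): row 2 has {H,He,Be,B}; column 1 has {H,He,Li} → C.
Cell (r2,c3): row 2 has {H,He,Be,B,C}; column 3 has {H,He,Be,B,C} → Li.
Cell (r3,c1): row 3 has {H,He,Li,B,C}; column 1 has {H,He,Li,C} → Be.
Cell (r1,c1): row 1 has {H,He,Li,Be,C}; column 1 has {H,He,Li,Be,C} → B.

B H C He Be Li / C He Li B H Be / Be Li H C B He / H B Be Li He C / He C B Be Li H / Li Be He H C B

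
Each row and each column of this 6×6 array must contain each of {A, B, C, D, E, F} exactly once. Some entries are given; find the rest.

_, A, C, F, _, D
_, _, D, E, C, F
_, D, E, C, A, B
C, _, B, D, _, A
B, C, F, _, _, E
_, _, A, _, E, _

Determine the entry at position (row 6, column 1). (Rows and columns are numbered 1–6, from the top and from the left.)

row 1 has {A,C,D,F}; column 1 has {B,C} — only E is left for (r1,c1).
row 1 has {A,C,D,E,F}; column 5 has {A,C,E} — only B is left for (r1,c5).
row 2 has {C,D,E,F}; column 1 has {B,C,E} — only A is left for (r2,c1).
row 2 has {A,C,D,E,F}; column 2 has {A,C,D} — only B is left for (r2,c2).
row 3 has {A,B,C,D,E}; column 1 has {A,B,C,E} — only F is left for (r3,c1).
row 4 has {A,B,C,D}; column 5 has {A,B,C,E} — only F is left for (r4,c5).
row 5 has {B,C,E,F}; column 4 has {C,D,E,F} — only A is left for (r5,c4).
row 5 has {A,B,C,E,F}; column 5 has {A,B,C,E,F} — only D is left for (r5,c5).
row 6 has {A,E}; column 1 has {A,B,C,E,F} — only D is left for (r6,c1).

D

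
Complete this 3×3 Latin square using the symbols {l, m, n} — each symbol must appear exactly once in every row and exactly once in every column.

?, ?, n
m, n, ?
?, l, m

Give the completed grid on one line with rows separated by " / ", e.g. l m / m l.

l m n / m n l / n l m

At row 1, column 1: row 1 has {n}; column 1 has {m}; that leaves l.
At row 1, column 2: row 1 has {l,n}; column 2 has {l,n}; that leaves m.
At row 2, column 3: row 2 has {m,n}; column 3 has {m,n}; that leaves l.
At row 3, column 1: row 3 has {l,m}; column 1 has {l,m}; that leaves n.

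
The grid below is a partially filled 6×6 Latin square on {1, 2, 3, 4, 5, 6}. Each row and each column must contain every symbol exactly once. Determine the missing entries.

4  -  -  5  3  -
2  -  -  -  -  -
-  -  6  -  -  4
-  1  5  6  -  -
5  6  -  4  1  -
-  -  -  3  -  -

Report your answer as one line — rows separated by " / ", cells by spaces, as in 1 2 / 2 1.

4 2 1 5 3 6 / 2 4 3 1 6 5 / 1 3 6 2 5 4 / 3 1 5 6 4 2 / 5 6 2 4 1 3 / 6 5 4 3 2 1

(r1,c2) = 2
(r1,c3) = 1
(r1,c6) = 6
(r2,c4) = 1
(r3,c4) = 2
(r3,c5) = 5
(r4,c1) = 3
(r4,c6) = 2
(r5,c6) = 3
(r2,c6) = 5
(r3,c1) = 1
(r3,c2) = 3
(r4,c5) = 4
(r5,c3) = 2
(r6,c1) = 6
(r6,c3) = 4
(r6,c5) = 2
(r6,c6) = 1
(r2,c2) = 4
(r2,c3) = 3
(r2,c5) = 6
(r6,c2) = 5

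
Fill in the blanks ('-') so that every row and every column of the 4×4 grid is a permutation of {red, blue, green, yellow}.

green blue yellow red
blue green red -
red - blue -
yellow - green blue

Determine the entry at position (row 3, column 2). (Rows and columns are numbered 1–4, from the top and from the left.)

yellow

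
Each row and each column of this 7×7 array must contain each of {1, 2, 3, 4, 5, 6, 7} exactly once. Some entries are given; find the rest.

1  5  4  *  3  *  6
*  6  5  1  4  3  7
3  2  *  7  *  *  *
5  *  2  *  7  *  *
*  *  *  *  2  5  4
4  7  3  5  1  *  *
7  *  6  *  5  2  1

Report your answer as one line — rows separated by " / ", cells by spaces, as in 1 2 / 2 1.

1 5 4 2 3 7 6 / 2 6 5 1 4 3 7 / 3 2 1 7 6 4 5 / 5 4 2 6 7 1 3 / 6 1 7 3 2 5 4 / 4 7 3 5 1 6 2 / 7 3 6 4 5 2 1

Cell (r1,c4): row 1 has {1,3,4,5,6}; column 4 has {1,5,7} → 2.
Cell (r1,c6): row 1 has {1,2,3,4,5,6}; column 6 has {2,3,5} → 7.
Cell (r2,c1): row 2 has {1,3,4,5,6,7}; column 1 has {1,3,4,5,7} → 2.
Cell (r3,c3): row 3 has {2,3,7}; column 3 has {2,3,4,5,6} → 1.
Cell (r3,c5): row 3 has {1,2,3,7}; column 5 has {1,2,3,4,5,7} → 6.
Cell (r3,c6): row 3 has {1,2,3,6,7}; column 6 has {2,3,5,7} → 4.
Cell (r3,c7): row 3 has {1,2,3,4,6,7}; column 7 has {1,4,6,7} → 5.
Cell (r4,c7): row 4 has {2,5,7}; column 7 has {1,4,5,6,7} → 3.
Cell (r5,c1): row 5 has {2,4,5}; column 1 has {1,2,3,4,5,7} → 6.
Cell (r5,c3): row 5 has {2,4,5,6}; column 3 has {1,2,3,4,5,6} → 7.
Cell (r5,c4): row 5 has {2,4,5,6,7}; column 4 has {1,2,5,7} → 3.
Cell (r6,c6): row 6 has {1,3,4,5,7}; column 6 has {2,3,4,5,7} → 6.
Cell (r6,c7): row 6 has {1,3,4,5,6,7}; column 7 has {1,3,4,5,6,7} → 2.
Cell (r7,c4): row 7 has {1,2,5,6,7}; column 4 has {1,2,3,5,7} → 4.
Cell (r4,c4): row 4 has {2,3,5,7}; column 4 has {1,2,3,4,5,7} → 6.
Cell (r4,c6): row 4 has {2,3,5,6,7}; column 6 has {2,3,4,5,6,7} → 1.
Cell (r5,c2): row 5 has {2,3,4,5,6,7}; column 2 has {2,5,6,7} → 1.
Cell (r7,c2): row 7 has {1,2,4,5,6,7}; column 2 has {1,2,5,6,7} → 3.
Cell (r4,c2): row 4 has {1,2,3,5,6,7}; column 2 has {1,2,3,5,6,7} → 4.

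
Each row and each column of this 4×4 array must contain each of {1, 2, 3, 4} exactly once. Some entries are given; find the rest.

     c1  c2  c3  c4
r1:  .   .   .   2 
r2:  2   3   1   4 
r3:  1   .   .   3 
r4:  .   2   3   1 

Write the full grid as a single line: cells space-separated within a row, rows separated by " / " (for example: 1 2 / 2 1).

3 1 4 2 / 2 3 1 4 / 1 4 2 3 / 4 2 3 1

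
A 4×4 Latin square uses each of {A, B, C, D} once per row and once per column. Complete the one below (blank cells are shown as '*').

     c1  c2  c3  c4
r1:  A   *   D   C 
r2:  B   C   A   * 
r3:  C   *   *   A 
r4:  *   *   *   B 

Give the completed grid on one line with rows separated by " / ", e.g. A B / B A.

(r1,c2) = B
(r2,c4) = D
(r3,c2) = D
(r3,c3) = B
(r4,c1) = D
(r4,c2) = A
(r4,c3) = C

A B D C / B C A D / C D B A / D A C B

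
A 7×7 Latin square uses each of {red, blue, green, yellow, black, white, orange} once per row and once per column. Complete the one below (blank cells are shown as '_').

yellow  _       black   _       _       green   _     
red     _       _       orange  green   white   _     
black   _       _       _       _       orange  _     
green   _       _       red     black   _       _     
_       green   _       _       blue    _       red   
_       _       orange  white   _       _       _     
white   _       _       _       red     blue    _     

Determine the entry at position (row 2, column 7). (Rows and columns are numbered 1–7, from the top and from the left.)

(r1,c4) = blue
(r4,c6) = yellow
(r5,c1) = orange
(r5,c6) = black
(r6,c1) = blue
(r6,c5) = yellow
(r6,c6) = red
(r3,c5) = white
(r5,c4) = yellow
(r6,c2) = black
(r6,c7) = green
(r1,c5) = orange
(r1,c7) = white
(r3,c4) = green
(r5,c3) = white
(r7,c4) = black
(r1,c2) = red
(r4,c3) = blue
(r4,c7) = orange
(r7,c7) = yellow
(r2,c3) = yellow
(r3,c3) = red
(r3,c7) = blue
(r4,c2) = white
(r7,c2) = orange
(r7,c3) = green
(r2,c2) = blue
(r2,c7) = black

black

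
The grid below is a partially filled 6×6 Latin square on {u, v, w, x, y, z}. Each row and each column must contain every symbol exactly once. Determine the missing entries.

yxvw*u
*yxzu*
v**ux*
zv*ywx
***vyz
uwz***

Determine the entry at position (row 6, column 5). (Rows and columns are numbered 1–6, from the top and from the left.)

v

(r1,c5) = z
(r2,c1) = w
(r2,c6) = v
(r3,c2) = z
(r4,c3) = u
(r5,c1) = x
(r5,c2) = u
(r5,c3) = w
(r6,c4) = x
(r6,c5) = v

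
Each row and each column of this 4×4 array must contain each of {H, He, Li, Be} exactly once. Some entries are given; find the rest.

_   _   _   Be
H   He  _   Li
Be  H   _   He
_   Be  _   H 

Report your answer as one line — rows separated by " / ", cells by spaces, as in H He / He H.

He Li H Be / H He Be Li / Be H Li He / Li Be He H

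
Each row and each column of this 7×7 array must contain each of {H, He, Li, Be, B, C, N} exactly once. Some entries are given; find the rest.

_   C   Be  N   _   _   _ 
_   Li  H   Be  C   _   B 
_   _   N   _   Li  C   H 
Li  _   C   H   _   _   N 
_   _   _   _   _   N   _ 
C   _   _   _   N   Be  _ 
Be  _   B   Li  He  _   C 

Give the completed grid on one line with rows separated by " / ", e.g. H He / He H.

Cell (r2,c6): row 2 has {H,Li,Be,B,C}; column 6 has {Be,C,N} → He.
Cell (r4,c6): row 4 has {H,Li,C,N}; column 6 has {He,Be,C,N} → B.
Cell (r7,c6): row 7 has {He,Li,Be,B,C}; column 6 has {He,Be,B,C,N} → H.
Cell (r1,c6): row 1 has {Be,C,N}; column 6 has {H,He,Be,B,C,N} → Li.
Cell (r1,c7): row 1 has {Li,Be,C,N}; column 7 has {H,B,C,N} → He.
Cell (r2,c1): row 2 has {H,He,Li,Be,B,C}; column 1 has {Li,Be,C} → N.
Cell (r4,c5): row 4 has {H,Li,B,C,N}; column 5 has {He,Li,C,N} → Be.
Cell (r6,c7): row 6 has {Be,C,N}; column 7 has {H,He,B,C,N} → Li.
Cell (r7,c2): row 7 has {H,He,Li,Be,B,C}; column 2 has {Li,C} → N.
Cell (r4,c2): row 4 has {H,Li,Be,B,C,N}; column 2 has {Li,C,N} → He.
Cell (r5,c7): row 5 has {N}; column 7 has {H,He,Li,B,C,N} → Be.
Cell (r6,c3): row 6 has {Li,Be,C,N}; column 3 has {H,Be,B,C,N} → He.
Cell (r6,c4): row 6 has {He,Li,Be,C,N}; column 4 has {H,Li,Be,N} → B.
Cell (r3,c4): row 3 has {H,Li,C,N}; column 4 has {H,Li,Be,B,N} → He.
Cell (r5,c3): row 5 has {Be,N}; column 3 has {H,He,Be,B,C,N} → Li.
Cell (r5,c4): row 5 has {Li,Be,N}; column 4 has {H,He,Li,Be,B,N} → C.
Cell (r6,c2): row 6 has {He,Li,Be,B,C,N}; column 2 has {He,Li,C,N} → H.
Cell (r3,c1): row 3 has {H,He,Li,C,N}; column 1 has {Li,Be,C,N} → B.
Cell (r3,c2): row 3 has {H,He,Li,B,C,N}; column 2 has {H,He,Li,C,N} → Be.
Cell (r5,c2): row 5 has {Li,Be,C,N}; column 2 has {H,He,Li,Be,C,N} → B.
Cell (r5,c5): row 5 has {Li,Be,B,C,N}; column 5 has {He,Li,Be,C,N} → H.
Cell (r1,c1): row 1 has {He,Li,Be,C,N}; column 1 has {Li,Be,B,C,N} → H.
Cell (r1,c5): row 1 has {H,He,Li,Be,C,N}; column 5 has {H,He,Li,Be,C,N} → B.
Cell (r5,c1): row 5 has {H,Li,Be,B,C,N}; column 1 has {H,Li,Be,B,C,N} → He.

H C Be N B Li He / N Li H Be C He B / B Be N He Li C H / Li He C H Be B N / He B Li C H N Be / C H He B N Be Li / Be N B Li He H C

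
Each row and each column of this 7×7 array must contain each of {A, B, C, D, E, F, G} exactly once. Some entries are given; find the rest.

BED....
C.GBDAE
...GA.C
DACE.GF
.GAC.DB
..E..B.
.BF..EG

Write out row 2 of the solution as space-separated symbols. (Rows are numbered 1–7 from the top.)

(r1,c7) = A
(r2,c2) = F

C F G B D A E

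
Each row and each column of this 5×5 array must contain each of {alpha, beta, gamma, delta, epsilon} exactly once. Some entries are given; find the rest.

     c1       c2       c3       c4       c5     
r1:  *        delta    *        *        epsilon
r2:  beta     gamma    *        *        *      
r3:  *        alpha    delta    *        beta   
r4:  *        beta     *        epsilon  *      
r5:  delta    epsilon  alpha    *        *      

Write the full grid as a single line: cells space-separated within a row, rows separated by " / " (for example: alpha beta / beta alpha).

(r2,c3) = epsilon
(r3,c4) = gamma
(r4,c3) = gamma
(r5,c4) = beta
(r5,c5) = gamma
(r1,c3) = beta
(r1,c4) = alpha
(r2,c4) = delta
(r2,c5) = alpha
(r3,c1) = epsilon
(r4,c1) = alpha
(r4,c5) = delta
(r1,c1) = gamma

gamma delta beta alpha epsilon / beta gamma epsilon delta alpha / epsilon alpha delta gamma beta / alpha beta gamma epsilon delta / delta epsilon alpha beta gamma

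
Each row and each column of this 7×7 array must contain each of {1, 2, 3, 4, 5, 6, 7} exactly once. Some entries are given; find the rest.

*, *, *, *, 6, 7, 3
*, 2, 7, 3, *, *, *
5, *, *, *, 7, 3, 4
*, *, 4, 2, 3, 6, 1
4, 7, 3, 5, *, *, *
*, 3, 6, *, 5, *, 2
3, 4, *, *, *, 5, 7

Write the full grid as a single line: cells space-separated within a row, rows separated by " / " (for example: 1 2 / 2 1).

(r4,c1) = 7
(r4,c2) = 5
(r5,c7) = 6
(r6,c1) = 1
(r6,c6) = 4
(r1,c1) = 2
(r1,c2) = 1
(r1,c3) = 5
(r1,c4) = 4
(r2,c1) = 6
(r2,c6) = 1
(r2,c7) = 5
(r3,c2) = 6
(r3,c4) = 1
(r5,c6) = 2
(r6,c4) = 7
(r7,c4) = 6
(r2,c5) = 4
(r3,c3) = 2
(r5,c5) = 1
(r7,c3) = 1
(r7,c5) = 2

2 1 5 4 6 7 3 / 6 2 7 3 4 1 5 / 5 6 2 1 7 3 4 / 7 5 4 2 3 6 1 / 4 7 3 5 1 2 6 / 1 3 6 7 5 4 2 / 3 4 1 6 2 5 7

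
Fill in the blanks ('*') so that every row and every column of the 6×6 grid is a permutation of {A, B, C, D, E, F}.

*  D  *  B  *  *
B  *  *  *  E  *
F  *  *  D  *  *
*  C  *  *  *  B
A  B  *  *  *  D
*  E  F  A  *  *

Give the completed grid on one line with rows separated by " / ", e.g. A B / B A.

(r3,c2): row 3 has {D,F}; column 2 has {B,C,D,E}, so it must be A.
(r6,c6): row 6 has {A,E,F}; column 6 has {B,D}, so it must be C.
(r2,c2): row 2 has {B,E}; column 2 has {A,B,C,D,E}, so it must be F.
(r2,c4): row 2 has {B,E,F}; column 4 has {A,B,D}, so it must be C.
(r2,c6): row 2 has {B,C,E,F}; column 6 has {B,C,D}, so it must be A.
(r3,c6): row 3 has {A,D,F}; column 6 has {A,B,C,D}, so it must be E.
(r6,c1): row 6 has {A,C,E,F}; column 1 has {A,B,F}, so it must be D.
(r6,c5): row 6 has {A,C,D,E,F}; column 5 has {E}, so it must be B.
(r1,c6): row 1 has {B,D}; column 6 has {A,B,C,D,E}, so it must be F.
(r2,c3): row 2 has {A,B,C,E,F}; column 3 has {F}, so it must be D.
(r3,c5): row 3 has {A,D,E,F}; column 5 has {B,E}, so it must be C.
(r4,c1): row 4 has {B,C}; column 1 has {A,B,D,F}, so it must be E.
(r4,c3): row 4 has {B,C,E}; column 3 has {D,F}, so it must be A.
(r4,c4): row 4 has {A,B,C,E}; column 4 has {A,B,C,D}, so it must be F.
(r4,c5): row 4 has {A,B,C,E,F}; column 5 has {B,C,E}, so it must be D.
(r5,c4): row 5 has {A,B,D}; column 4 has {A,B,C,D,F}, so it must be E.
(r5,c5): row 5 has {A,B,D,E}; column 5 has {B,C,D,E}, so it must be F.
(r1,c1): row 1 has {B,D,F}; column 1 has {A,B,D,E,F}, so it must be C.
(r1,c3): row 1 has {B,C,D,F}; column 3 has {A,D,F}, so it must be E.
(r1,c5): row 1 has {B,C,D,E,F}; column 5 has {B,C,D,E,F}, so it must be A.
(r3,c3): row 3 has {A,C,D,E,F}; column 3 has {A,D,E,F}, so it must be B.
(r5,c3): row 5 has {A,B,D,E,F}; column 3 has {A,B,D,E,F}, so it must be C.

C D E B A F / B F D C E A / F A B D C E / E C A F D B / A B C E F D / D E F A B C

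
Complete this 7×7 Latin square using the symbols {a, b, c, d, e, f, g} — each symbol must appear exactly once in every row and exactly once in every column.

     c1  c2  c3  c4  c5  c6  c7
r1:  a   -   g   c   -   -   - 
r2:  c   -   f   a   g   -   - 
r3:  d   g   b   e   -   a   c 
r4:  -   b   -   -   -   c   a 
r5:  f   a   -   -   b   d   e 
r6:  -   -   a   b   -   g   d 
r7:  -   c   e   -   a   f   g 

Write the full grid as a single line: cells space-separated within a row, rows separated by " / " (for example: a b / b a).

a e g c d b f / c d f a g e b / d g b e f a c / g b d f e c a / f a c g b d e / e f a b c g d / b c e d a f g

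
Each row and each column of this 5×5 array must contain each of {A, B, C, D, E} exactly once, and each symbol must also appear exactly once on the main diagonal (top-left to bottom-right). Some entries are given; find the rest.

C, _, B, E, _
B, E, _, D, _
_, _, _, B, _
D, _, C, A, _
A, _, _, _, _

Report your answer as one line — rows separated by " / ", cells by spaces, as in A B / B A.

C A B E D / B E A D C / E C D B A / D B C A E / A D E C B

(r2,c3): row 2 has {B,D,E}; column 3 has {B,C}, so it must be A.
(r2,c5): row 2 has {A,B,D,E}; column 5 is empty so far, so it must be C.
(r3,c1): row 3 has {B}; column 1 has {A,B,C,D}, so it must be E.
(r3,c3): row 3 has {B,E}; column 3 has {A,B,C}; the diagonal has {A,C,E}, so it must be D.
(r3,c5): row 3 has {B,D,E}; column 5 has {C}, so it must be A.
(r4,c2): row 4 has {A,C,D}; column 2 has {E}, so it must be B.
(r4,c5): row 4 has {A,B,C,D}; column 5 has {A,C}, so it must be E.
(r5,c3): row 5 has {A}; column 3 has {A,B,C,D}, so it must be E.
(r5,c4): row 5 has {A,E}; column 4 has {A,B,D,E}, so it must be C.
(r5,c5): row 5 has {A,C,E}; column 5 has {A,C,E}; the diagonal has {A,C,D,E}, so it must be B.
(r1,c5): row 1 has {B,C,E}; column 5 has {A,B,C,E}, so it must be D.
(r3,c2): row 3 has {A,B,D,E}; column 2 has {B,E}, so it must be C.
(r5,c2): row 5 has {A,B,C,E}; column 2 has {B,C,E}, so it must be D.
(r1,c2): row 1 has {B,C,D,E}; column 2 has {B,C,D,E}, so it must be A.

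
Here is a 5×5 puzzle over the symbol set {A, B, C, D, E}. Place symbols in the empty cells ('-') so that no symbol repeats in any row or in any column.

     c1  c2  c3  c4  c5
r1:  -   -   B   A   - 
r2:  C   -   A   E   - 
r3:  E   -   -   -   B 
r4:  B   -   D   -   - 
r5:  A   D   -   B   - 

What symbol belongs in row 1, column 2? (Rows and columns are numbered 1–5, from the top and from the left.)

C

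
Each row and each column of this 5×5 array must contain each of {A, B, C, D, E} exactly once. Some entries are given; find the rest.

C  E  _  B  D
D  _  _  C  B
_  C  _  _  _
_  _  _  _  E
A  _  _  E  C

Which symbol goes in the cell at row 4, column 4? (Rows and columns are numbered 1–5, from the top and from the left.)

A

(r1,c3) = A
(r2,c2) = A
(r2,c3) = E
(r3,c5) = A
(r4,c1) = B
(r4,c2) = D
(r4,c3) = C
(r4,c4) = A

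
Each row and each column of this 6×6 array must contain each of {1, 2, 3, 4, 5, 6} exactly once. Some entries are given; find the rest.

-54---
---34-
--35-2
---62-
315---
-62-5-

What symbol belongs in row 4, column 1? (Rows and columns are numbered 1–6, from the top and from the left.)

Cell (r2,c2): row 2 has {3,4}; column 2 has {1,5,6} → 2.
Cell (r3,c2): row 3 has {2,3,5}; column 2 has {1,2,5,6} → 4.
Cell (r4,c2): row 4 has {2,6}; column 2 has {1,2,4,5,6} → 3.
Cell (r4,c3): row 4 has {2,3,6}; column 3 has {2,3,4,5} → 1.
Cell (r5,c5): row 5 has {1,3,5}; column 5 has {2,4,5} → 6.
Cell (r5,c6): row 5 has {1,3,5,6}; column 6 has {2} → 4.
Cell (r2,c3): row 2 has {2,3,4}; column 3 has {1,2,3,4,5} → 6.
Cell (r3,c5): row 3 has {2,3,4,5}; column 5 has {2,4,5,6} → 1.
Cell (r4,c6): row 4 has {1,2,3,6}; column 6 has {2,4} → 5.
Cell (r5,c4): row 5 has {1,3,4,5,6}; column 4 has {3,5,6} → 2.
Cell (r1,c4): row 1 has {4,5}; column 4 has {2,3,5,6} → 1.
Cell (r1,c5): row 1 has {1,4,5}; column 5 has {1,2,4,5,6} → 3.
Cell (r1,c6): row 1 has {1,3,4,5}; column 6 has {2,4,5} → 6.
Cell (r2,c6): row 2 has {2,3,4,6}; column 6 has {2,4,5,6} → 1.
Cell (r3,c1): row 3 has {1,2,3,4,5}; column 1 has {3} → 6.
Cell (r4,c1): row 4 has {1,2,3,5,6}; column 1 has {3,6} → 4.

4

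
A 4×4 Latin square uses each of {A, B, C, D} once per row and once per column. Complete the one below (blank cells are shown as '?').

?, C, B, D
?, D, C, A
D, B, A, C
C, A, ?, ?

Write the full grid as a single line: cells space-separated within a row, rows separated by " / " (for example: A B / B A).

A C B D / B D C A / D B A C / C A D B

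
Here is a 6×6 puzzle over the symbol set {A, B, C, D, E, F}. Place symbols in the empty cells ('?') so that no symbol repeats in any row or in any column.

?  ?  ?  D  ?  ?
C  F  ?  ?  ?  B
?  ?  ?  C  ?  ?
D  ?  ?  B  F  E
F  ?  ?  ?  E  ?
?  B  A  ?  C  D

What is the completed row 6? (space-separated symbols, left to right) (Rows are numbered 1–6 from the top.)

Cell (r4,c3): row 4 has {B,D,E,F}; column 3 has {A} → C.
Cell (r5,c4): row 5 has {E,F}; column 4 has {B,C,D} → A.
Cell (r5,c6): row 5 has {A,E,F}; column 6 has {B,D,E} → C.
Cell (r6,c1): row 6 has {A,B,C,D}; column 1 has {C,D,F} → E.
Cell (r6,c4): row 6 has {A,B,C,D,E}; column 4 has {A,B,C,D} → F.

E B A F C D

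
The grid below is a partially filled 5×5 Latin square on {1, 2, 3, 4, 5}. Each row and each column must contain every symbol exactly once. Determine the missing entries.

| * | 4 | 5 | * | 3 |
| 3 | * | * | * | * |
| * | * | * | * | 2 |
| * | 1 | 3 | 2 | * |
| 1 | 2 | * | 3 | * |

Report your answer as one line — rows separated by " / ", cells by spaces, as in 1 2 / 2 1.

row 1 has {3,4,5}; column 1 has {1,3} — only 2 is left for (r1,c1).
row 1 has {2,3,4,5}; column 4 has {2,3} — only 1 is left for (r1,c4).
row 2 has {3}; column 2 has {1,2,4} — only 5 is left for (r2,c2).
row 2 has {3,5}; column 4 has {1,2,3} — only 4 is left for (r2,c4).
row 2 has {3,4,5}; column 5 has {2,3} — only 1 is left for (r2,c5).
row 3 has {2}; column 2 has {1,2,4,5} — only 3 is left for (r3,c2).
row 3 has {2,3}; column 4 has {1,2,3,4} — only 5 is left for (r3,c4).
row 5 has {1,2,3}; column 3 has {3,5} — only 4 is left for (r5,c3).
row 5 has {1,2,3,4}; column 5 has {1,2,3} — only 5 is left for (r5,c5).
row 2 has {1,3,4,5}; column 3 has {3,4,5} — only 2 is left for (r2,c3).
row 3 has {2,3,5}; column 1 has {1,2,3} — only 4 is left for (r3,c1).
row 3 has {2,3,4,5}; column 3 has {2,3,4,5} — only 1 is left for (r3,c3).
row 4 has {1,2,3}; column 1 has {1,2,3,4} — only 5 is left for (r4,c1).
row 4 has {1,2,3,5}; column 5 has {1,2,3,5} — only 4 is left for (r4,c5).

2 4 5 1 3 / 3 5 2 4 1 / 4 3 1 5 2 / 5 1 3 2 4 / 1 2 4 3 5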